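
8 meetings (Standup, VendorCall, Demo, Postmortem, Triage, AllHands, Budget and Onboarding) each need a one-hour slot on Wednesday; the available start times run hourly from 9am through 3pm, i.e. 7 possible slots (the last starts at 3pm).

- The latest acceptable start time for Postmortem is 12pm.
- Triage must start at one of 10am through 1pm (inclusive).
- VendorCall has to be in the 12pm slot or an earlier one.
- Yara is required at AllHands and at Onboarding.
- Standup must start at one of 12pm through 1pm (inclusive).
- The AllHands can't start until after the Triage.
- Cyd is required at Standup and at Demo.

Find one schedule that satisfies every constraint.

Standup -> 12pm; Budget -> 9am; VendorCall -> 9am; Demo -> 9am; Postmortem -> 9am; Triage -> 10am; Onboarding -> 9am; AllHands -> 11am

Checking: Triage(10am) before AllHands(11am); AllHands(11am) != Onboarding(9am); Standup(12pm) != Demo(9am); Postmortem=9am in [9am,12pm]; Standup=12pm in [12pm,1pm]; VendorCall=9am in [9am,12pm]; Triage=10am in [10am,1pm].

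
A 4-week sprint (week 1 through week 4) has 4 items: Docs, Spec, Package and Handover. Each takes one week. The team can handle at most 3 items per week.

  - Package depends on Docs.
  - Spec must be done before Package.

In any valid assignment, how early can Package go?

week 2

Precedence pushes Package to at least week 2.
Package at week 2 is achievable: Handover=week 1; Spec=week 1; Docs=week 1; Package=week 2.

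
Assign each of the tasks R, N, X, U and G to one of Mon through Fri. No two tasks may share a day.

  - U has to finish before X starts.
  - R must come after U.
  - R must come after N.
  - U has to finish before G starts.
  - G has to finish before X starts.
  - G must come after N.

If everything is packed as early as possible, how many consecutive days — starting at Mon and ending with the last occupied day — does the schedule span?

The precedence chain requires at least 3 distinct days.
With at most 1 per day and 5 tasks, at least 5 days are needed.
5 works (last occupied day: Fri): for example X=Fri; G=Wed; N=Tue; R=Thu; U=Mon.

5 days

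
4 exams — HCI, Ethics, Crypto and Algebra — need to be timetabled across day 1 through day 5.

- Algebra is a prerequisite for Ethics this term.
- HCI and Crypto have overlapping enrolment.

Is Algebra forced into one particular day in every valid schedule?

Algebra can be day 1 (e.g. Algebra -> day 1; Crypto -> day 2; Ethics -> day 2; HCI -> day 1) or day 2 (e.g. HCI -> day 1, Algebra -> day 2, Ethics -> day 3, Crypto -> day 2).

No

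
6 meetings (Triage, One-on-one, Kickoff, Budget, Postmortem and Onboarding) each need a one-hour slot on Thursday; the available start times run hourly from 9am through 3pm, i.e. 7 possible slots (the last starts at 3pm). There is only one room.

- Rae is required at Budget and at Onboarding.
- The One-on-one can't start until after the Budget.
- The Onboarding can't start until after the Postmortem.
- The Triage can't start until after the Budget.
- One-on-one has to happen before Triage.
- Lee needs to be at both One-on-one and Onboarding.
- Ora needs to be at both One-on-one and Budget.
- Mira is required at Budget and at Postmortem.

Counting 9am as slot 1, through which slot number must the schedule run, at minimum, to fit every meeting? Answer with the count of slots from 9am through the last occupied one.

6 slots

The precedence chain requires at least 3 distinct slots.
With at most 1 per slot and 6 meetings, at least 6 slots are needed.
6 works (last occupied slot: 2pm): for example Kickoff -> 2pm, Triage -> 11am, Onboarding -> 1pm, Postmortem -> 12pm, One-on-one -> 10am, Budget -> 9am.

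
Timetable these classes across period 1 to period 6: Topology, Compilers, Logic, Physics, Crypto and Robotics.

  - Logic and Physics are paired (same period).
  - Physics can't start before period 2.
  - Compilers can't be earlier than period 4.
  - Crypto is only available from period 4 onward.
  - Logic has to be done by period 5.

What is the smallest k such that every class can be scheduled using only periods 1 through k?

4

Compilers can't be placed before period 4, so the schedule must run through at least period 4.
4 works (last occupied period: period 4): for example Physics -> period 2, Robotics -> period 1, Crypto -> period 4, Logic -> period 2, Topology -> period 1, Compilers -> period 4.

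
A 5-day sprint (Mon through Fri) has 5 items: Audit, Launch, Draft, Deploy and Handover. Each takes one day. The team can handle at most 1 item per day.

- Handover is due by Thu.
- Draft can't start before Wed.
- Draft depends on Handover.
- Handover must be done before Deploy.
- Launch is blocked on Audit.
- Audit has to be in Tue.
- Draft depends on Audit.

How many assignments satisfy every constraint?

6

Splitting on Launch: it can be Wed (2), Thu (2), Fri (2). Listing each branch's schedules as (Audit, Draft, Deploy, Handover):
Launch=Wed: (Tue,Thu,Fri,Mon) (Tue,Fri,Thu,Mon) — 2.
Launch=Thu: (Tue,Wed,Fri,Mon) (Tue,Fri,Wed,Mon) — 2.
Launch=Fri: (Tue,Wed,Thu,Mon) (Tue,Thu,Wed,Mon) — 2.
Summing: 2 + 2 + 2 = 6.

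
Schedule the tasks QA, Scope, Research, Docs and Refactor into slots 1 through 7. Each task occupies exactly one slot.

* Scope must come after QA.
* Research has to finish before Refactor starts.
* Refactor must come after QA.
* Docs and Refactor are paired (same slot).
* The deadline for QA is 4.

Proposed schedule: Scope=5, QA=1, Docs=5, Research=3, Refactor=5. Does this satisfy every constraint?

Yes, all constraints hold

Docs and Refactor are paired (same slot) — holds.
Refactor must come after QA — holds.
Scope must come after QA — holds.
Research has to finish before Refactor starts — holds.
The deadline for QA is 4 — holds.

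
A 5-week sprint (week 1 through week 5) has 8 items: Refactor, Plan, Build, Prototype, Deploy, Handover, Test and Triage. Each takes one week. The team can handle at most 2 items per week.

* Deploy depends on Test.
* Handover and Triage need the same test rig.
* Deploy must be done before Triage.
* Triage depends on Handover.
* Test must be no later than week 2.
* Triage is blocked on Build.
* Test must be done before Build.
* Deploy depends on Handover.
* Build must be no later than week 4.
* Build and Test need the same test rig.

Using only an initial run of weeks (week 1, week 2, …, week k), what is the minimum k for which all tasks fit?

4 weeks

The precedence chain requires at least 3 distinct weeks.
With at most 2 per week and 8 tasks, at least 4 weeks are needed.
4 works (last occupied week: week 4): for example Deploy -> week 2; Handover -> week 1; Plan -> week 4; Prototype -> week 4; Test -> week 1; Refactor -> week 3; Build -> week 2; Triage -> week 3.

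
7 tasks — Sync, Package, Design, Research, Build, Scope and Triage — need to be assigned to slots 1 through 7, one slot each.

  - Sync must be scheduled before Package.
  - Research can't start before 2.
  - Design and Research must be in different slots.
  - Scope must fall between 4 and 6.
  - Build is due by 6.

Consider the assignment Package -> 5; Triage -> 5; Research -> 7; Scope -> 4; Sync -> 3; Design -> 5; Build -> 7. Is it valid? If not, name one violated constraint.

Scope must fall between 4 and 6 — holds.
Sync must be scheduled before Package — holds.
Research can't start before 2 — holds.
Design and Research must be in different slots — holds.
Build is due by 6 — violated.

Invalid. Build is due by 6.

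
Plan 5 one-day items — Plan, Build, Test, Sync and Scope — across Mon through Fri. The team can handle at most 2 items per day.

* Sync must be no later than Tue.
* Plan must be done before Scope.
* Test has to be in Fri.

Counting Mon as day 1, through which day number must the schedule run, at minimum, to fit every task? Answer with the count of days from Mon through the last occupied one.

5

The precedence chain requires at least 2 distinct days.
With at most 2 per day and 5 tasks, at least 3 days are needed.
Test can't be placed before Fri — that is day 5 counting from Mon — so the schedule must run through at least 5 days.
5 works (last occupied day: Fri): for example Plan=Mon, Sync=Mon, Test=Fri, Scope=Tue, Build=Tue.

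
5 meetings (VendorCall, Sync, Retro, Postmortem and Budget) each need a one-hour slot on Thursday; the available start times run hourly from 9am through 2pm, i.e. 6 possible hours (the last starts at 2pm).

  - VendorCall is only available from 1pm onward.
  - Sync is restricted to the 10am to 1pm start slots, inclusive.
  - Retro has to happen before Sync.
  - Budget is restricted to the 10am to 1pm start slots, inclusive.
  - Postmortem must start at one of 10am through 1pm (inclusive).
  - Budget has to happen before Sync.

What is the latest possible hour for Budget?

12pm

Budget is available from 10am; Budget's own window allows nothing later than 1pm; downstream work caps Budget at 12pm.
Budget at 12pm is achievable: VendorCall -> 1pm; Postmortem -> 10am; Budget -> 12pm; Sync -> 1pm; Retro -> 9am.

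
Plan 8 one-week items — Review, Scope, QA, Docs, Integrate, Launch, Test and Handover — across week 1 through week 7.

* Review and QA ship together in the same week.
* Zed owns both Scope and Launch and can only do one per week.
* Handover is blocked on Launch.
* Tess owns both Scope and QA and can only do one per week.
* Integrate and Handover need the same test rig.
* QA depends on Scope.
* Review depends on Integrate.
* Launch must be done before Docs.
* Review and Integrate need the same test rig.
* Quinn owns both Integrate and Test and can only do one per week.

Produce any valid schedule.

Review in week 3, Launch in week 1, Handover in week 2, Docs in week 2, QA in week 3, Integrate in week 1, Scope in week 2, Test in week 2

Checking: Launch(week 1) before Docs(week 2); Launch(week 1) before Handover(week 2); Integrate(week 1) before Review(week 3); Scope(week 2) before QA(week 3); Integrate(week 1) != Test(week 2); Review(week 3) != Integrate(week 1); Scope(week 2) != QA(week 3); Scope(week 2) != Launch(week 1); Integrate(week 1) != Handover(week 2); Review = QA = week 3.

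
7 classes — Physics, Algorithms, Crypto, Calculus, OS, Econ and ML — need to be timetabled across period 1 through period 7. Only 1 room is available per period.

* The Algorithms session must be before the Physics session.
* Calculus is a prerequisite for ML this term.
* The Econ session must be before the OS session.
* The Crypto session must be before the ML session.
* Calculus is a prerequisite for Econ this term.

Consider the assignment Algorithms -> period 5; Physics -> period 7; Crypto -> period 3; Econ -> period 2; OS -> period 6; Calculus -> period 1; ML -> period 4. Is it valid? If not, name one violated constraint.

Calculus is a prerequisite for Econ this term — holds.
The Crypto session must be before the ML session — holds.
Only 1 room is available per period — holds.
The Algorithms session must be before the Physics session — holds.
Calculus is a prerequisite for ML this term — holds.
The Econ session must be before the OS session — holds.

Yes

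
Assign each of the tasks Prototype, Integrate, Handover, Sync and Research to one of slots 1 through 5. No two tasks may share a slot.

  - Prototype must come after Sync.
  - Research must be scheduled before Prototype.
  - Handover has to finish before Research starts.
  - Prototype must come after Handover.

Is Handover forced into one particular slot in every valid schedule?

No

Handover can be 1 (e.g. Research=2; Sync=3; Integrate=5; Prototype=4; Handover=1) or 2 (e.g. Integrate=5, Handover=2, Sync=1, Prototype=4, Research=3).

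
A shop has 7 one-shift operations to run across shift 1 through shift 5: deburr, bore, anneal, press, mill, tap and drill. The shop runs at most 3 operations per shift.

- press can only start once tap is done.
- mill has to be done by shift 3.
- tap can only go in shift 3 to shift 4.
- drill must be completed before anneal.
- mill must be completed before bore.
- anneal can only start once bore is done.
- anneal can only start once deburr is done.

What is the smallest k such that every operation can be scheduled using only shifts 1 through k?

The precedence chain requires at least 3 distinct shifts.
With at most 3 per shift and 7 operations, at least 3 shifts are needed.
Propagating the time windows through the other constraints, press can't land before shift 4, so the schedule must run through at least shift 4.
4 works (last occupied shift: shift 4): for example deburr=shift 1, tap=shift 3, press=shift 4, mill=shift 1, anneal=shift 3, bore=shift 2, drill=shift 1.

4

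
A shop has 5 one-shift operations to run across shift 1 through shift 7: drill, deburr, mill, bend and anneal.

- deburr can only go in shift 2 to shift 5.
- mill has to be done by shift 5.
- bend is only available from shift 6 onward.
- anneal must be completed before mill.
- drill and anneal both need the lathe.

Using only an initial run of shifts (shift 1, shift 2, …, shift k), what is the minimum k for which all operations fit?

6

The precedence chain requires at least 2 distinct shifts.
bend can't be placed before shift 6, so the schedule must run through at least shift 6.
6 works (last occupied shift: shift 6): for example deburr in shift 2; bend in shift 6; mill in shift 2; anneal in shift 1; drill in shift 2.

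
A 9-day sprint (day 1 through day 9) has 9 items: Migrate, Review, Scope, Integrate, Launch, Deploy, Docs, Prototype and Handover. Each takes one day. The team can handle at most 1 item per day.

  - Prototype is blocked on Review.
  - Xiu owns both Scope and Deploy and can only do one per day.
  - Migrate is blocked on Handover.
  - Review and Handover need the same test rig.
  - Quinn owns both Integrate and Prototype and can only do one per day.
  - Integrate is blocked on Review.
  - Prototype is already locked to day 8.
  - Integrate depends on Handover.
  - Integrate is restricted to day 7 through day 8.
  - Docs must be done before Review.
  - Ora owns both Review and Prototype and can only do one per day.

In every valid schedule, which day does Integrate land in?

Integrate's window is day 7–day 8.
Prototype is fixed at day 8, and Integrate can't share a day with Prototype.
So Integrate must be day 7.

day 7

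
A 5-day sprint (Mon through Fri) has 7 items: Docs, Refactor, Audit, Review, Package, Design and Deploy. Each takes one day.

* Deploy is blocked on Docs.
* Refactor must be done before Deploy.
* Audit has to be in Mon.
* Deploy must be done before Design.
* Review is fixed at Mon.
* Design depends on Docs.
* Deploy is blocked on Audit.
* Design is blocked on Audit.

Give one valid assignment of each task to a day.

Deploy=Tue; Design=Wed; Package=Mon; Audit=Mon; Review=Mon; Refactor=Mon; Docs=Mon

Checking: Refactor(Mon) before Deploy(Tue); Deploy(Tue) before Design(Wed); Audit(Mon) before Design(Wed); Docs(Mon) before Deploy(Tue); Audit(Mon) before Deploy(Tue); Docs(Mon) before Design(Wed); Audit=Mon in [Mon,Mon]; Review=Mon in [Mon,Mon].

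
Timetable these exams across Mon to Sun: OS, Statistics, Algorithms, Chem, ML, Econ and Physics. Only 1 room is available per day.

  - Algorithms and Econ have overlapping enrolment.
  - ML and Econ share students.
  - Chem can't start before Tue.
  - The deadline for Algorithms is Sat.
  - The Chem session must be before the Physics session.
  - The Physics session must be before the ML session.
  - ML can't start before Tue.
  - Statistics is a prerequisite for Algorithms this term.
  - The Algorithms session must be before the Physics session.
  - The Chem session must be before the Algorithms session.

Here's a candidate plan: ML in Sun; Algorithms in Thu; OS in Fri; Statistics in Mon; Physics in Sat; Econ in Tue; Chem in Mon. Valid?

Chem can't start before Tue — violated.
Statistics is a prerequisite for Algorithms this term — holds.
The deadline for Algorithms is Sat — holds.
Algorithms and Econ have overlapping enrolment — holds.
The Physics session must be before the ML session — holds.
The Algorithms session must be before the Physics session — holds.
Only 1 room is available per day — violated.
ML can't start before Tue — holds.
The Chem session must be before the Physics session — holds.
The Chem session must be before the Algorithms session — holds.
ML and Econ share students — holds.

No. Chem can't start before Tue is not satisfied.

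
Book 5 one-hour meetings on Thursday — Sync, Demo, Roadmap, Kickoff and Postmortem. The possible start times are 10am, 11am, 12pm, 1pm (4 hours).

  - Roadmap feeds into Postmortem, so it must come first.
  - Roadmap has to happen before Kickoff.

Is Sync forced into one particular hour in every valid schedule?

Sync can be 10am (e.g. Postmortem in 11am; Sync in 10am; Demo in 10am; Roadmap in 10am; Kickoff in 11am) or 11am (e.g. Demo in 10am, Postmortem in 11am, Roadmap in 10am, Sync in 11am, Kickoff in 11am).

No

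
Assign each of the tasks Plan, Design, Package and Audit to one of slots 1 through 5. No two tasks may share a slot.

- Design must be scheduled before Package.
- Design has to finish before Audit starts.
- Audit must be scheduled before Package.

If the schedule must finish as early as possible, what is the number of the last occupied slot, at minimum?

4

The precedence chain requires at least 3 distinct slots.
With at most 1 per slot and 4 tasks, at least 4 slots are needed.
4 works (last occupied slot: 4): for example Design in 1, Package in 3, Audit in 2, Plan in 4.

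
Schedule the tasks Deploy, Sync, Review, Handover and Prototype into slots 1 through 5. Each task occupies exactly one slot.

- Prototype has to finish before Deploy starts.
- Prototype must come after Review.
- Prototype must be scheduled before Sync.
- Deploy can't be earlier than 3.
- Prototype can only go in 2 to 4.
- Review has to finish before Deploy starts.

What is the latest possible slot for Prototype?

Prototype is available from 2; Prototype's own window allows nothing later than 4.
Prototype at 4 is achievable: Handover=1; Prototype=4; Deploy=5; Review=1; Sync=5.

4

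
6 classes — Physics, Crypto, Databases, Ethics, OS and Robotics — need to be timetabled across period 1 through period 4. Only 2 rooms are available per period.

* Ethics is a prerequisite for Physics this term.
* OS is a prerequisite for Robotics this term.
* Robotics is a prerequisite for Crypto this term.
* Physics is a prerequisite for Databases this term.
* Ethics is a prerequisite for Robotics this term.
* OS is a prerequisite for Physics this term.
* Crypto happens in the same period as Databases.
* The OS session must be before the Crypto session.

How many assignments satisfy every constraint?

8

Splitting on Physics: it can be period 2 (3), period 3 (5). Listing each branch's schedules as (Crypto, Databases, Ethics, OS, Robotics) by period number:
Physics=period 2: (3,3,1,1,2) (4,4,1,1,2) (4,4,1,1,3) — 3.
Physics=period 3: (4,4,1,1,2) (4,4,1,1,3) (4,4,1,2,3) (4,4,2,1,3) (4,4,2,2,3) — 5.
Summing: 3 + 5 = 8.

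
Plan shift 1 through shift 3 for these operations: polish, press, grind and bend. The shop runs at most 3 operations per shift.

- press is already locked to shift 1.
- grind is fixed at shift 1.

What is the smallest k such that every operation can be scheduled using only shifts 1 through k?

With at most 3 per shift and 4 operations, at least 2 shifts are needed.
2 works (last occupied shift: shift 2): for example grind -> shift 1; press -> shift 1; polish -> shift 1; bend -> shift 2.

2 shifts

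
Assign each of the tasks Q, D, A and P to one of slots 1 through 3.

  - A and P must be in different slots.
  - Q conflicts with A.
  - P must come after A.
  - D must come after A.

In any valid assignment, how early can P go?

2

Precedence pushes P to at least 2.
P at 2 is achievable: Q=2, P=2, A=1, D=2.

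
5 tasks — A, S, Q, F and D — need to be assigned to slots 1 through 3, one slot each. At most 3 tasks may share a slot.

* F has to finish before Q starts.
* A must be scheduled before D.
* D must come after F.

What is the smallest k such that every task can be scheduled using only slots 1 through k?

2 slots

The precedence chain requires at least 2 distinct slots.
With at most 3 per slot and 5 tasks, at least 2 slots are needed.
2 works (last occupied slot: 2): for example A -> 1, D -> 2, Q -> 2, S -> 1, F -> 1.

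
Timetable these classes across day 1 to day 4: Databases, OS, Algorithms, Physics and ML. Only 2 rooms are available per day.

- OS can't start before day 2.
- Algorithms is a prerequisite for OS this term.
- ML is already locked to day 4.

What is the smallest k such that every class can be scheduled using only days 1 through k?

The precedence chain requires at least 2 distinct days.
With at most 2 per day and 5 classes, at least 3 days are needed.
ML can't be placed before day 4, so the schedule must run through at least day 4.
4 works (last occupied day: day 4): for example OS in day 2, Databases in day 1, Physics in day 2, ML in day 4, Algorithms in day 1.

4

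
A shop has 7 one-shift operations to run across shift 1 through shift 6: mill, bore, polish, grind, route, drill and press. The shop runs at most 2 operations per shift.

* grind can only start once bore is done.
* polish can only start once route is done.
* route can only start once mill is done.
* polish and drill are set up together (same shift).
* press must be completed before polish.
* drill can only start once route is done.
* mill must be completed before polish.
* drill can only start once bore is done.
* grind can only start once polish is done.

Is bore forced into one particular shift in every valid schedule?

bore can be shift 1 (e.g. route in shift 2; polish in shift 3; press in shift 2; mill in shift 1; drill in shift 3; grind in shift 4; bore in shift 1) or shift 2 (e.g. mill in shift 1, route in shift 2, grind in shift 4, bore in shift 2, press in shift 1, polish in shift 3, drill in shift 3).

No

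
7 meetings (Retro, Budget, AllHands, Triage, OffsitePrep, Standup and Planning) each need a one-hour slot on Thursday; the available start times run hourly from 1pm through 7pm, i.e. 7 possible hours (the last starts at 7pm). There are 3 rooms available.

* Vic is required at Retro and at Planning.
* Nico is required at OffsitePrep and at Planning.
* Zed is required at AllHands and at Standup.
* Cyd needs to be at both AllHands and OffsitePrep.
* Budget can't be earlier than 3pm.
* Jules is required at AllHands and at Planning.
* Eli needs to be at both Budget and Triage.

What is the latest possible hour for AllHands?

7pm

AllHands at 7pm is achievable: Budget=3pm; OffsitePrep=1pm; Standup=2pm; Retro=1pm; Planning=2pm; Triage=1pm; AllHands=7pm.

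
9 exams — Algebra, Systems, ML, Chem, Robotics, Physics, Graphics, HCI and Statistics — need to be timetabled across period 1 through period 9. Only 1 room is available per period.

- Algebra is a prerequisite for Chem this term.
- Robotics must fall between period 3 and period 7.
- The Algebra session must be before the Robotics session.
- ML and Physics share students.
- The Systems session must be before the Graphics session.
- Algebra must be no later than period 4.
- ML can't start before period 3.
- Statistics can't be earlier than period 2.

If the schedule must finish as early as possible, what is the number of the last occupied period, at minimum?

period 9

The precedence chain requires at least 2 distinct periods.
With at most 1 per period and 9 exams, at least 9 periods are needed.
ML can't be placed before period 3, so the schedule must run through at least period 3.
9 works (last occupied period: period 9): for example Statistics -> period 2; HCI -> period 9; Chem -> period 6; Robotics -> period 3; ML -> period 4; Graphics -> period 7; Physics -> period 8; Systems -> period 5; Algebra -> period 1.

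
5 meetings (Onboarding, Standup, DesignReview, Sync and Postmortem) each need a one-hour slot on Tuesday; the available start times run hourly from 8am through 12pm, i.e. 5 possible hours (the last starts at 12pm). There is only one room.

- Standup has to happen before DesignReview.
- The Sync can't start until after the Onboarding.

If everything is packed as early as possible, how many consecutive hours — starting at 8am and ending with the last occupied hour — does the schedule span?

The precedence chain requires at least 2 distinct hours.
With at most 1 per hour and 5 meetings, at least 5 hours are needed.
5 works (last occupied hour: 12pm): for example Onboarding -> 8am, Postmortem -> 12pm, DesignReview -> 10am, Sync -> 11am, Standup -> 9am.

5 hours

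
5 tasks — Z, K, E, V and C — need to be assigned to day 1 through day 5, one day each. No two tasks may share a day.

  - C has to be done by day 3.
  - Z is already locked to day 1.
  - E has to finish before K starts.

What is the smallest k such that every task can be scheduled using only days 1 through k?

The precedence chain requires at least 2 distinct days.
With at most 1 per day and 5 tasks, at least 5 days are needed.
5 works (last occupied day: day 5): for example Z in day 1, E in day 3, K in day 4, C in day 2, V in day 5.

5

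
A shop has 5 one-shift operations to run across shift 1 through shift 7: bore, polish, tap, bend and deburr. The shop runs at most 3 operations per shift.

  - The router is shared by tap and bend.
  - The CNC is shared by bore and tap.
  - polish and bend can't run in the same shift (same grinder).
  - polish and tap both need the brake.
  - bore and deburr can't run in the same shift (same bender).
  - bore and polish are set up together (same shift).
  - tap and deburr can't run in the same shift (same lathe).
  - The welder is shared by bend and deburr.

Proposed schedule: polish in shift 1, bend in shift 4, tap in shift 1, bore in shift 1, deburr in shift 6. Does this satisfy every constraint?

No — it violates: The CNC is shared by bore and tap

bore and deburr can't run in the same shift (same bender) — holds.
The welder is shared by bend and deburr — holds.
The CNC is shared by bore and tap — violated.
The shop runs at most 3 operations per shift — holds.
tap and deburr can't run in the same shift (same lathe) — holds.
bore and polish are set up together (same shift) — holds.
The router is shared by tap and bend — holds.
polish and tap both need the brake — violated.
polish and bend can't run in the same shift (same grinder) — holds.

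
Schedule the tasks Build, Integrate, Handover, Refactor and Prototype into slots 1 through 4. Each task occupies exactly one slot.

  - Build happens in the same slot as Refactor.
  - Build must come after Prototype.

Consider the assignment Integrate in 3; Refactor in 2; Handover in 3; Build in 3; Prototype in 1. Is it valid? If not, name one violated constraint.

Build happens in the same slot as Refactor — violated.
Build must come after Prototype — holds.

No — it violates: Build happens in the same slot as Refactor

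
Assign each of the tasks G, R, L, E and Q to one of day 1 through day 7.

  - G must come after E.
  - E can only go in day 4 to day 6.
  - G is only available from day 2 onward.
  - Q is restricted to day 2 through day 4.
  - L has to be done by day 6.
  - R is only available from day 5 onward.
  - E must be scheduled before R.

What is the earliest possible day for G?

day 5

G is available from day 2; precedence pushes G to at least day 5.
G at day 5 is achievable: R in day 5; L in day 1; G in day 5; E in day 4; Q in day 2.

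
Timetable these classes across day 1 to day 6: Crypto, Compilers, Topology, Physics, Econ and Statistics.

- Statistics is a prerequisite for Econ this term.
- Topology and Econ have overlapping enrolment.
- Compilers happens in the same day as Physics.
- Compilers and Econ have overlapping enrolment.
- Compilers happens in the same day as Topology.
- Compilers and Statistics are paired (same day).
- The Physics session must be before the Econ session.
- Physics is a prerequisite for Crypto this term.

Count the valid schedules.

55

Splitting on Crypto: it can be day 2 (5), day 3 (9), day 4 (12), day 5 (14), day 6 (15). Listing each branch's schedules as (Compilers, Topology, Physics, Econ, Statistics) by day number:
Crypto=day 2: (1,1,1,2,1) (1,1,1,3,1) (1,1,1,4,1) (1,1,1,5,1) (1,1,1,6,1) — 5.
Crypto=day 3: (1,1,1,2,1) (1,1,1,3,1) (1,1,1,4,1) (1,1,1,5,1) (1,1,1,6,1) (2,2,2,3,2) (2,2,2,4,2) (2,2,2,5,2) (2,2,2,6,2) — 9.
Crypto=day 4: (1,1,1,2,1) (1,1,1,3,1) (1,1,1,4,1) (1,1,1,5,1) (1,1,1,6,1) (2,2,2,3,2) (2,2,2,4,2) (2,2,2,5,2) (2,2,2,6,2) (3,3,3,4,3) (3,3,3,5,3) (3,3,3,6,3) — 12.
Crypto=day 5: (1,1,1,2,1) (1,1,1,3,1) (1,1,1,4,1) (1,1,1,5,1) (1,1,1,6,1) (2,2,2,3,2) (2,2,2,4,2) (2,2,2,5,2) (2,2,2,6,2) (3,3,3,4,3) (3,3,3,5,3) (3,3,3,6,3) (4,4,4,5,4) (4,4,4,6,4) — 14.
Crypto=day 6: (1,1,1,2,1) (1,1,1,3,1) (1,1,1,4,1) (1,1,1,5,1) (1,1,1,6,1) (2,2,2,3,2) (2,2,2,4,2) (2,2,2,5,2) (2,2,2,6,2) (3,3,3,4,3) (3,3,3,5,3) (3,3,3,6,3) (4,4,4,5,4) (4,4,4,6,4) (5,5,5,6,5) — 15.
Summing: 5 + 9 + 12 + 14 + 15 = 55.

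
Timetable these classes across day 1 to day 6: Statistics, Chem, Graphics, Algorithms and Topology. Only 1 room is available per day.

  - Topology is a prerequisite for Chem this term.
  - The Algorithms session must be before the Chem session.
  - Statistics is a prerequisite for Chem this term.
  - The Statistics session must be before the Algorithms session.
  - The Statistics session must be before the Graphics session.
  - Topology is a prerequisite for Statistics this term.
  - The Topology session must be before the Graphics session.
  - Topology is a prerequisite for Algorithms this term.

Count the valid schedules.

Splitting on Statistics: it can be day 2 (12), day 3 (6). Listing each branch's schedules as (Chem, Graphics, Algorithms, Topology) by day number:
Statistics=day 2: (4,5,3,1) (4,6,3,1) (5,3,4,1) (5,4,3,1) (5,6,3,1) (5,6,4,1) (6,3,4,1) (6,3,5,1) (6,4,3,1) (6,4,5,1) (6,5,3,1) (6,5,4,1) — 12.
Statistics=day 3: (5,6,4,1) (5,6,4,2) (6,4,5,1) (6,4,5,2) (6,5,4,1) (6,5,4,2) — 6.
Summing: 12 + 6 = 18.

18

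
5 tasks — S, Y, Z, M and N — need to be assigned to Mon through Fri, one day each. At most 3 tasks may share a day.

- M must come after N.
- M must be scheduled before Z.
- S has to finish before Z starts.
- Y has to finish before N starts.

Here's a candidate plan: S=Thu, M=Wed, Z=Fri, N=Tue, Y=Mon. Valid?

Valid

M must be scheduled before Z — holds.
S has to finish before Z starts — holds.
M must come after N — holds.
Y has to finish before N starts — holds.
At most 3 tasks may share a day — holds.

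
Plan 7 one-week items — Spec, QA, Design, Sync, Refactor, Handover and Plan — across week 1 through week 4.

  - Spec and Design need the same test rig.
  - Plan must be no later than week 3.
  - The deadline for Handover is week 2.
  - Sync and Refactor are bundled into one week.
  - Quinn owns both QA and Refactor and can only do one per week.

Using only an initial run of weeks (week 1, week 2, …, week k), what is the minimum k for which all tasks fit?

2 weeks

Could 1 week be enough, i.e. nothing placed later than week 1? No: Refactor can't share with QA (week 1) → nothing is left.
So 1 week is not enough.
2 works (last occupied week: week 2): for example Refactor -> week 2, Handover -> week 1, Sync -> week 2, Design -> week 2, Spec -> week 1, QA -> week 1, Plan -> week 1.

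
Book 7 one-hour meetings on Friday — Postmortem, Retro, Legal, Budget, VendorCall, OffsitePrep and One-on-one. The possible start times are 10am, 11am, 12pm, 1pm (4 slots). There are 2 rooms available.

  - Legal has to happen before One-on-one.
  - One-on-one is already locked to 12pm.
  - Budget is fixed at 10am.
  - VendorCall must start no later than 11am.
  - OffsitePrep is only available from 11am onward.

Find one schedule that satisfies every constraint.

Postmortem=12pm; One-on-one=12pm; OffsitePrep=11am; VendorCall=10am; Retro=1pm; Budget=10am; Legal=11am

Checking: Legal(11am) before One-on-one(12pm); Budget=10am in [10am,10am]; OffsitePrep=11am in [11am,1pm]; VendorCall=10am in [10am,11am]; One-on-one=12pm in [12pm,12pm]; max 2 per slot (cap 2).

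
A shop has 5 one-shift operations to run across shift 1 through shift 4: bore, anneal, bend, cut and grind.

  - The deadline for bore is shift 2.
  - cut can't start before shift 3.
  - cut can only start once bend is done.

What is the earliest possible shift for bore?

Bore's own window allows nothing later than shift 2.
bore at shift 1 is achievable: cut -> shift 3, bore -> shift 1, grind -> shift 1, bend -> shift 1, anneal -> shift 1.

shift 1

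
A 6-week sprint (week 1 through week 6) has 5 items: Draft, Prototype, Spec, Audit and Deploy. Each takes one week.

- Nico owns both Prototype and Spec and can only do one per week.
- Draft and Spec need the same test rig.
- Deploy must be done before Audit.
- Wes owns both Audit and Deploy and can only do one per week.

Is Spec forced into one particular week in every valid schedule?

Spec can be week 1 (e.g. Audit=week 2, Draft=week 2, Spec=week 1, Deploy=week 1, Prototype=week 2) or week 2 (e.g. Spec=week 2; Prototype=week 1; Audit=week 2; Draft=week 1; Deploy=week 1).

No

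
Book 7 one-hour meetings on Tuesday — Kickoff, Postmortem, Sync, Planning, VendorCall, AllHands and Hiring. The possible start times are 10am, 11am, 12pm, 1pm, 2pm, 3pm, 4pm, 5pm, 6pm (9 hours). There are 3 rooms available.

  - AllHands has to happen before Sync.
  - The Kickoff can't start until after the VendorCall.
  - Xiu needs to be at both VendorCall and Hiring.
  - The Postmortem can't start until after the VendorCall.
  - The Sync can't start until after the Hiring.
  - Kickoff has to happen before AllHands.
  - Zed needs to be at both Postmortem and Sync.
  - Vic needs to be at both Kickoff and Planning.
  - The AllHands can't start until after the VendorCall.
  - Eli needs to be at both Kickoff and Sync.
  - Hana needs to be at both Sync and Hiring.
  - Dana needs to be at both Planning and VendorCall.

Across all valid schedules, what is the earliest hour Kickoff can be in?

11am

Precedence pushes Kickoff to at least 11am; downstream work caps Kickoff at 4pm.
Kickoff at 11am is achievable: Kickoff -> 11am; Postmortem -> 11am; VendorCall -> 10am; Sync -> 1pm; Hiring -> 11am; Planning -> 12pm; AllHands -> 12pm.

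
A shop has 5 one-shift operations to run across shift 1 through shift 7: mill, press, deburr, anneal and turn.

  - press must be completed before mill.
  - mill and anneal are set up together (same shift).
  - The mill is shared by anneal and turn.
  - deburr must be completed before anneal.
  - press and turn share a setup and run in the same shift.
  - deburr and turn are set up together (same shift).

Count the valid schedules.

Splitting on mill: it can be shift 2 (1), shift 3 (2), shift 4 (3), shift 5 (4), shift 6 (5), shift 7 (6). Listing each branch's schedules as (press, deburr, anneal, turn) by shift number:
mill=shift 2: (1,1,2,1) — 1.
mill=shift 3: (1,1,3,1) (2,2,3,2) — 2.
mill=shift 4: (1,1,4,1) (2,2,4,2) (3,3,4,3) — 3.
mill=shift 5: (1,1,5,1) (2,2,5,2) (3,3,5,3) (4,4,5,4) — 4.
mill=shift 6: (1,1,6,1) (2,2,6,2) (3,3,6,3) (4,4,6,4) (5,5,6,5) — 5.
mill=shift 7: (1,1,7,1) (2,2,7,2) (3,3,7,3) (4,4,7,4) (5,5,7,5) (6,6,7,6) — 6.
Summing: 1 + 2 + 3 + 4 + 5 + 6 = 21.

21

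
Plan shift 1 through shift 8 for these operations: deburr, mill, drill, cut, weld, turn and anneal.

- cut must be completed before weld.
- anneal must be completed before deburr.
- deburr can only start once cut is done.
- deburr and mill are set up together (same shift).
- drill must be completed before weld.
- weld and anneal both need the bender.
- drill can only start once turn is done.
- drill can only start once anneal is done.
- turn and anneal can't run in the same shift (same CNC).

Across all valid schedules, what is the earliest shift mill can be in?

shift 2

Mill must be in the same shift as deburr, which can't be before shift 2, so mill is at least shift 2.
mill at shift 2 is achievable: cut -> shift 1; turn -> shift 2; drill -> shift 3; mill -> shift 2; deburr -> shift 2; anneal -> shift 1; weld -> shift 4.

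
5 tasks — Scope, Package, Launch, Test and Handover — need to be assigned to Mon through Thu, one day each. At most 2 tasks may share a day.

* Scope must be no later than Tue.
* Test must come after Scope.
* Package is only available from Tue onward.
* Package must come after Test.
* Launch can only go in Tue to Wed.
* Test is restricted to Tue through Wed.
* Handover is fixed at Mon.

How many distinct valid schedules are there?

Splitting on Scope: it can be Mon (6), Tue (2). Listing each branch's schedules as (Package, Launch, Test, Handover):
Scope=Mon: (Wed,Tue,Tue,Mon) (Wed,Wed,Tue,Mon) (Thu,Tue,Tue,Mon) (Thu,Tue,Wed,Mon) (Thu,Wed,Tue,Mon) (Thu,Wed,Wed,Mon) — 6.
Scope=Tue: (Thu,Tue,Wed,Mon) (Thu,Wed,Wed,Mon) — 2.
Summing: 6 + 2 = 8.

8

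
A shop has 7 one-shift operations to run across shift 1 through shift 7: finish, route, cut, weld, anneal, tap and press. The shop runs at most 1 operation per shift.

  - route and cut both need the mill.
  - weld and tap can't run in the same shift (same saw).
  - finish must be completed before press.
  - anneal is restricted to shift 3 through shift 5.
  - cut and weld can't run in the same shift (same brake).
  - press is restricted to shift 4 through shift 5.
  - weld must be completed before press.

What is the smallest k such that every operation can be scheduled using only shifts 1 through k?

7 shifts

The precedence chain requires at least 2 distinct shifts.
With at most 1 per shift and 7 operations, at least 7 shifts are needed.
press can't be placed before shift 4, so the schedule must run through at least shift 4.
7 works (last occupied shift: shift 7): for example anneal -> shift 3; tap -> shift 7; route -> shift 5; cut -> shift 6; finish -> shift 1; weld -> shift 2; press -> shift 4.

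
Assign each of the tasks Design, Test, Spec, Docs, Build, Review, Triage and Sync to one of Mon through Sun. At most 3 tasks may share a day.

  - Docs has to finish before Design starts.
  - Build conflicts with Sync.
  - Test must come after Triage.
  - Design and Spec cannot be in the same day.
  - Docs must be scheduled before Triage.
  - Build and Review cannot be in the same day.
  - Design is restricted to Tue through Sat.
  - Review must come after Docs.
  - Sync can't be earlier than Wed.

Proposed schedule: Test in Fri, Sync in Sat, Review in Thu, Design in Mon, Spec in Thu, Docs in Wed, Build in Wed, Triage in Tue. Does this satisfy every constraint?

No. Docs has to finish before Design starts is not satisfied.

Design is restricted to Tue through Sat — violated.
Docs has to finish before Design starts — violated.
Test must come after Triage — holds.
Design and Spec cannot be in the same day — holds.
Build and Review cannot be in the same day — holds.
Docs must be scheduled before Triage — violated.
At most 3 tasks may share a day — holds.
Build conflicts with Sync — holds.
Review must come after Docs — holds.
Sync can't be earlier than Wed — holds.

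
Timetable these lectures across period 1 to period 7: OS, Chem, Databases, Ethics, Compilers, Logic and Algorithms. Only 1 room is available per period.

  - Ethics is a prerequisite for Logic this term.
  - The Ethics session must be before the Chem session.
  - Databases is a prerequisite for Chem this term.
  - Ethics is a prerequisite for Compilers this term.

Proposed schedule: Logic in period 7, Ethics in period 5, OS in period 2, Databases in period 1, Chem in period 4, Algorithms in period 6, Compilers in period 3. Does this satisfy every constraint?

Only 1 room is available per period — holds.
Databases is a prerequisite for Chem this term — holds.
Ethics is a prerequisite for Compilers this term — violated.
The Ethics session must be before the Chem session — violated.
Ethics is a prerequisite for Logic this term — holds.

No — it violates: Ethics is a prerequisite for Compilers this term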